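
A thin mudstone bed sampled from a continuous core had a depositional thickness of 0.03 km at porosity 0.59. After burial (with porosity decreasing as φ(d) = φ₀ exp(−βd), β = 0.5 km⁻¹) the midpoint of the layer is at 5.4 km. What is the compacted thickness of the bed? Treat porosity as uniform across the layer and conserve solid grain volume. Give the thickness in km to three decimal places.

Porosity at 5.4 km: φ = 0.59·exp(−0.5×5.4) = 0.0397
Solid-volume conservation: h(1−φ) = h₀(1−φ₀) ⇒ h = h₀·(1−φ₀)/(1−φ)
h = 0.03 × (1 − 0.59)/(1 − 0.0397) = 0.03 × 0.4269 = 0.0128 km

0.013 km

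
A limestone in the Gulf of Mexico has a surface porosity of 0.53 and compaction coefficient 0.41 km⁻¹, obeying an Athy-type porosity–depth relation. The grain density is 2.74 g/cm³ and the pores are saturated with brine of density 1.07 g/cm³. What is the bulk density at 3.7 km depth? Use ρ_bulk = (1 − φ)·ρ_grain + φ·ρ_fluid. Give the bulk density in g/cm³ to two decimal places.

Porosity at depth: phi = 0.53·exp(−0.41×3.7) = 0.53×0.2194 = 0.1163
Bulk density: ρ_b = (1−phi)ρ_g + phi·ρ_f = 0.8837×2.74 + 0.1163×1.07
       = 2.421 + 0.124 = 2.546 g/cm³

2.55 g/cm³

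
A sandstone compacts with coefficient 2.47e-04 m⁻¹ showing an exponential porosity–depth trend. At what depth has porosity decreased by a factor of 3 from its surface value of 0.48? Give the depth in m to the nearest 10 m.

Working in km (1 km = 1000 m; k in km⁻¹ = k in m⁻¹ × 1000):
phi/phi₀ = 1/3 ⇒ exp(−k·Z) = 1/3 ⇒ Z = ln(3) / k
Z = 1.0986 / 0.247 = 4.448 km

4450 m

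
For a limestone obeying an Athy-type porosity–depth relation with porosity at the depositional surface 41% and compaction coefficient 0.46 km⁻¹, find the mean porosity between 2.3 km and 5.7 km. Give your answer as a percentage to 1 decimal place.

7.2%

⟨n⟩ = (1/(d₂−d₁)) ∫ n₀ e^(−βd) dd = n₀·(e^(−β·d₁) − e^(−β·d₂)) / (β·(d₂−d₁))
e^(−0.46×2.3) = 0.3471; e^(−0.46×5.7) = 0.0727
⟨n⟩ = 0.41 × (0.3471 − 0.0727) / (0.46 × 3.4) = 0.41 × 0.1755 = 0.0720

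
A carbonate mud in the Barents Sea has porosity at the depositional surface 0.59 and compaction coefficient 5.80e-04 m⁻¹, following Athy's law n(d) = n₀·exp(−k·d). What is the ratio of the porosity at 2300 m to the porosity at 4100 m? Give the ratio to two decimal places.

2.84

Working in km (1 km = 1000 m; k in km⁻¹ = k in m⁻¹ × 1000):
n(d₁)/n(d₂) = e^(−k·d₁)/e^(−k·d₂) = e^{k(d₂−d₁)}
= exp(0.58 × 1.8) = exp(1.044) = 2.8406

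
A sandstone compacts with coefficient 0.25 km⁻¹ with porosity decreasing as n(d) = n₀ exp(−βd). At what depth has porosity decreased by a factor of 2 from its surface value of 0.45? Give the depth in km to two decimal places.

n/n₀ = 1/2 ⇒ exp(−β·d) = 1/2 ⇒ d = ln(2) / β
d = 0.6931 / 0.25 = 2.773 km

2.77 km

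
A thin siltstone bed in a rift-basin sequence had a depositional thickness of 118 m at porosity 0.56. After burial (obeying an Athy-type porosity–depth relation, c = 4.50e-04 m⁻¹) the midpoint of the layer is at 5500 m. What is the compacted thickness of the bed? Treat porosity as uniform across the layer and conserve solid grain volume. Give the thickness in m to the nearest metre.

54 m

Working in km (1 km = 1000 m; c in km⁻¹ = c in m⁻¹ × 1000):
Porosity at 5.5 km: φ = 0.56·exp(−0.45×5.5) = 0.0471
Solid-volume conservation: h(1−φ) = h₀(1−φ₀) ⇒ h = h₀·(1−φ₀)/(1−φ)
h = 0.118 × (1 − 0.56)/(1 − 0.0471) = 0.118 × 0.4618 = 0.0545 km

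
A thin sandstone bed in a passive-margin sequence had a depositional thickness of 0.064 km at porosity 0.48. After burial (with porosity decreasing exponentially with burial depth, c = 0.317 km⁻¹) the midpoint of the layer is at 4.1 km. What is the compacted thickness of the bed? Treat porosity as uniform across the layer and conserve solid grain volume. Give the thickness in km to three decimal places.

0.038 km

Porosity at 4.1 km: φ = 0.48·exp(−0.317×4.1) = 0.1309
Solid-volume conservation: h(1−φ) = h₀(1−φ₀) ⇒ h = h₀·(1−φ₀)/(1−φ)
h = 0.064 × (1 − 0.48)/(1 − 0.1309) = 0.064 × 0.5983 = 0.0383 km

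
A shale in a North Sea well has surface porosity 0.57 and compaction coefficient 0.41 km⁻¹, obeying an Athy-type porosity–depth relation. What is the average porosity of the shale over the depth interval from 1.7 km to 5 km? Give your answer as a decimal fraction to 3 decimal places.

⟨n⟩ = (1/(d₂−d₁)) ∫ n₀ e^(−kd) dd = n₀·(e^(−k·d₁) − e^(−k·d₂)) / (k·(d₂−d₁))
e^(−0.41×1.7) = 0.4981; e^(−0.41×5) = 0.1287
⟨n⟩ = 0.57 × (0.4981 − 0.1287) / (0.41 × 3.3) = 0.57 × 0.2730 = 0.1556

0.156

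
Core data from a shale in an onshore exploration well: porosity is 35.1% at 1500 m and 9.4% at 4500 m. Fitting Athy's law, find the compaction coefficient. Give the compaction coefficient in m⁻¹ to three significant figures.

0.000439 m⁻¹

Working in km (1 km = 1000 m; β in km⁻¹ = β in m⁻¹ × 1000):
Athy: φ(z) = φ₀ e^(−βz) ⇒ φ₁/φ₂ = e^{β(z₂−z₁)} ⇒ β = ln(φ₁/φ₂)/(z₂−z₁)
β = ln(0.351/0.094) / (4.5 − 1.5) = ln(3.734) / 3 = 1.3175 / 3 = 0.4392 km⁻¹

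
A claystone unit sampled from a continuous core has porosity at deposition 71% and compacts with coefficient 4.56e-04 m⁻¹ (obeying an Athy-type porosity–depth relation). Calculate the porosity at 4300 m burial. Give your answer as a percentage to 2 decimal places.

9.99%

Working in km (1 km = 1000 m; k in km⁻¹ = k in m⁻¹ × 1000):
n = n₀·exp(−k·Z) = 0.71 × exp(−0.456 × 4.3) = 0.71 × exp(−1.961)
  = 0.71 × 0.1407 = 0.0999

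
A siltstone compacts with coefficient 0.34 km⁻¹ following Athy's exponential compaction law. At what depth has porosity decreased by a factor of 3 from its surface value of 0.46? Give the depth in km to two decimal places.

3.23 km

n/n₀ = 1/3 ⇒ exp(−c·d) = 1/3 ⇒ d = ln(3) / c
d = 1.0986 / 0.34 = 3.231 km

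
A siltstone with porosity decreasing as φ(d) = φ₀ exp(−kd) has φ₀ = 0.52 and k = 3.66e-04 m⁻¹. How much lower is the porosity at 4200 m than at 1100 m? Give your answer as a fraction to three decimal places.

0.236

Working in km (1 km = 1000 m; k in km⁻¹ = k in m⁻¹ × 1000):
φ(1.1) = 0.52·e^(−0.366×1.1) = 0.3477
φ(4.2) = 0.52·e^(−0.366×4.2) = 0.1118
Δφ = 0.3477 − 0.1118 = 0.2359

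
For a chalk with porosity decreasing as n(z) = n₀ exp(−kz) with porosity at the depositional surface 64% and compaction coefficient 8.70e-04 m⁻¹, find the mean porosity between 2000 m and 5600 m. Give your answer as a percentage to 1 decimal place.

3.4%

Working in km (1 km = 1000 m; k in km⁻¹ = k in m⁻¹ × 1000):
⟨n⟩ = (1/(z₂−z₁)) ∫ n₀ e^(−kz) dz = n₀·(e^(−k·z₁) − e^(−k·z₂)) / (k·(z₂−z₁))
e^(−0.87×2) = 0.1755; e^(−0.87×5.6) = 0.0077
⟨n⟩ = 0.64 × (0.1755 − 0.0077) / (0.87 × 3.6) = 0.64 × 0.0536 = 0.0343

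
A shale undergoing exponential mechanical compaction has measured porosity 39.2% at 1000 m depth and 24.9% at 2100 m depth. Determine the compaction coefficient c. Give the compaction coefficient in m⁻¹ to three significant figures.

0.000413 m⁻¹

Working in km (1 km = 1000 m; c in km⁻¹ = c in m⁻¹ × 1000):
Athy: phi(z) = phi₀ e^(−cz) ⇒ phi₁/phi₂ = e^{c(z₂−z₁)} ⇒ c = ln(phi₁/phi₂)/(z₂−z₁)
c = ln(0.392/0.249) / (2.1 − 1) = ln(1.574) / 1.1 = 0.4538 / 1.1 = 0.4126 km⁻¹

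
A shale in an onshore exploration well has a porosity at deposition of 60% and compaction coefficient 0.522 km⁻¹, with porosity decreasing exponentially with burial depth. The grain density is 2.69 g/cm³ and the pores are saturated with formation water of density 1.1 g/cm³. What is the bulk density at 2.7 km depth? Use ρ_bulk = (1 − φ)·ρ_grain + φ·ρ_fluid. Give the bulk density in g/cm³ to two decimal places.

2.46 g/cm³

Porosity at depth: phi = 0.6·exp(−0.522×2.7) = 0.6×0.2443 = 0.1466
Bulk density: ρ_b = (1−phi)ρ_g + phi·ρ_f = 0.8534×2.69 + 0.1466×1.1
       = 2.296 + 0.161 = 2.457 g/cm³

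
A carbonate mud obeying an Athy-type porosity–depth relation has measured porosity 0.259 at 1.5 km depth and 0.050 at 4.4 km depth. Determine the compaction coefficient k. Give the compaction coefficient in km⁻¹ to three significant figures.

Athy: n(z) = n₀ e^(−kz) ⇒ n₁/n₂ = e^{k(z₂−z₁)} ⇒ k = ln(n₁/n₂)/(z₂−z₁)
k = ln(0.259/0.05) / (4.4 − 1.5) = ln(5.18) / 2.9 = 1.6448 / 2.9 = 0.5672 km⁻¹

0.567 km⁻¹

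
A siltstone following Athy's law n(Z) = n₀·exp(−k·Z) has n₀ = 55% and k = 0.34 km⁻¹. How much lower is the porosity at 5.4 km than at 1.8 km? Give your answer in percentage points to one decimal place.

21.1 percentage points

n(1.8) = 0.55·e^(−0.34×1.8) = 0.2982
n(5.4) = 0.55·e^(−0.34×5.4) = 0.0877
Δn = 0.2982 − 0.0877 = 0.2105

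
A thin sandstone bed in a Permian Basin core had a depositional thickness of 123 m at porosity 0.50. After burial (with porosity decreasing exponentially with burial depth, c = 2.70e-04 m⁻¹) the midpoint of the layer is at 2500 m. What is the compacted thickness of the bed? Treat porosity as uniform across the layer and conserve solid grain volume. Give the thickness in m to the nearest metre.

83 m

Working in km (1 km = 1000 m; c in km⁻¹ = c in m⁻¹ × 1000):
Porosity at 2.5 km: n = 0.5·exp(−0.27×2.5) = 0.2546
Solid-volume conservation: h(1−n) = h₀(1−n₀) ⇒ h = h₀·(1−n₀)/(1−n)
h = 0.123 × (1 − 0.5)/(1 − 0.2546) = 0.123 × 0.6708 = 0.0825 km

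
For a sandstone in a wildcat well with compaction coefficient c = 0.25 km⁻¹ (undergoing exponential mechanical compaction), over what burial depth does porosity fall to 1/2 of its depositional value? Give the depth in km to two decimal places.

2.77 km

phi/phi₀ = 1/2 ⇒ exp(−c·z) = 1/2 ⇒ z = ln(2) / c
z = 0.6931 / 0.25 = 2.773 km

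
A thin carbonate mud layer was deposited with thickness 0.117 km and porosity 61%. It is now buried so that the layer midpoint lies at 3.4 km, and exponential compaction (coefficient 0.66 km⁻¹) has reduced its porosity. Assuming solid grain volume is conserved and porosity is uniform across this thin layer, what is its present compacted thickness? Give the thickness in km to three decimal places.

Porosity at 3.4 km: n = 0.61·exp(−0.66×3.4) = 0.0647
Solid-volume conservation: h(1−n) = h₀(1−n₀) ⇒ h = h₀·(1−n₀)/(1−n)
h = 0.117 × (1 − 0.61)/(1 − 0.0647) = 0.117 × 0.4170 = 0.0488 km

0.049 km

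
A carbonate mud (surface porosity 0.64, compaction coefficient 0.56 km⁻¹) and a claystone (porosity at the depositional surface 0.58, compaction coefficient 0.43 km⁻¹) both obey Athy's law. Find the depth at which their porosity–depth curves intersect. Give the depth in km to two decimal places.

0.76 km

Set n₀ₐ e^(−βₐz) = n₀ᵦ e^(−βᵦz) ⇒ ln(n₀ₐ/n₀ᵦ) = (βₐ − βᵦ)·z
z = ln(0.64/0.58) / (0.56 − 0.43) = 0.0984 / 0.13 = 0.757 km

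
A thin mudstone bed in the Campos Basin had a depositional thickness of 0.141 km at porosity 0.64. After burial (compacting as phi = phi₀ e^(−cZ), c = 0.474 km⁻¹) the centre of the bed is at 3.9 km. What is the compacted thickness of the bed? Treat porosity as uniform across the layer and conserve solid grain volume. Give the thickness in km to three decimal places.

Porosity at 3.9 km: phi = 0.64·exp(−0.474×3.9) = 0.1008
Solid-volume conservation: h(1−phi) = h₀(1−phi₀) ⇒ h = h₀·(1−phi₀)/(1−phi)
h = 0.141 × (1 − 0.64)/(1 − 0.1008) = 0.141 × 0.4003 = 0.0564 km

0.056 km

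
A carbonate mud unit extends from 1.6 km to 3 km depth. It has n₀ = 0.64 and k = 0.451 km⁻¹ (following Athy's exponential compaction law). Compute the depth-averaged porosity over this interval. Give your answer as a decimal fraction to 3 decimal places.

⟨n⟩ = (1/(d₂−d₁)) ∫ n₀ e^(−kd) dd = n₀·(e^(−k·d₁) − e^(−k·d₂)) / (k·(d₂−d₁))
e^(−0.451×1.6) = 0.4860; e^(−0.451×3) = 0.2585
⟨n⟩ = 0.64 × (0.4860 − 0.2585) / (0.451 × 1.4) = 0.64 × 0.3603 = 0.2306

0.231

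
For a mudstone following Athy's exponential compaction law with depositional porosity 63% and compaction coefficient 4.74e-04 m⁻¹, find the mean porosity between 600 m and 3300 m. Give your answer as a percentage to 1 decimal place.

Working in km (1 km = 1000 m; β in km⁻¹ = β in m⁻¹ × 1000):
⟨n⟩ = (1/(Z₂−Z₁)) ∫ n₀ e^(−βZ) dZ = n₀·(e^(−β·Z₁) − e^(−β·Z₂)) / (β·(Z₂−Z₁))
e^(−0.474×0.6) = 0.7525; e^(−0.474×3.3) = 0.2093
⟨n⟩ = 0.63 × (0.7525 − 0.2093) / (0.474 × 2.7) = 0.63 × 0.4244 = 0.2674

26.7%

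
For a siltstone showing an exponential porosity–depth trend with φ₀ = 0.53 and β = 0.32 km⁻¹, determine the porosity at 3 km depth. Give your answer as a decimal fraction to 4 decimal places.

φ = φ₀·exp(−β·d) = 0.53 × exp(−0.32 × 3) = 0.53 × exp(−0.96)
  = 0.53 × 0.3829 = 0.2029

0.2029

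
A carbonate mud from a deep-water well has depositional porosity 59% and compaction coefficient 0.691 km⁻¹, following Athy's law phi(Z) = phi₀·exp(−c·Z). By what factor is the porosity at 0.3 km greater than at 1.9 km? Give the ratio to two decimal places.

phi(Z₁)/phi(Z₂) = e^(−c·Z₁)/e^(−c·Z₂) = e^{c(Z₂−Z₁)}
= exp(0.691 × 1.6) = exp(1.106) = 3.0210

3.02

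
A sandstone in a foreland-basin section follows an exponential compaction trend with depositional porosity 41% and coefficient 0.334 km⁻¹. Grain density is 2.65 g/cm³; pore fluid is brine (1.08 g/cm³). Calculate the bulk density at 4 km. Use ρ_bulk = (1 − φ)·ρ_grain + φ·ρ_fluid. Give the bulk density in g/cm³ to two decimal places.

Porosity at depth: phi = 0.41·exp(−0.334×4) = 0.41×0.2629 = 0.1078
Bulk density: ρ_b = (1−phi)ρ_g + phi·ρ_f = 0.8922×2.65 + 0.1078×1.08
       = 2.364 + 0.116 = 2.481 g/cm³

2.48 g/cm³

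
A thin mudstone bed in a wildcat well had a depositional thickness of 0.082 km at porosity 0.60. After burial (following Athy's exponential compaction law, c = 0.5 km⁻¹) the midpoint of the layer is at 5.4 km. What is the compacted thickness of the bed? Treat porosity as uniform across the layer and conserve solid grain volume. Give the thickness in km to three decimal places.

Porosity at 5.4 km: φ = 0.6·exp(−0.5×5.4) = 0.0403
Solid-volume conservation: h(1−φ) = h₀(1−φ₀) ⇒ h = h₀·(1−φ₀)/(1−φ)
h = 0.082 × (1 − 0.6)/(1 − 0.0403) = 0.082 × 0.4168 = 0.0342 km

0.034 km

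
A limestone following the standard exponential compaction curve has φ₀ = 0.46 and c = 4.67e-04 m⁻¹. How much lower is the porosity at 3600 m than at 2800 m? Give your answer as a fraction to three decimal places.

0.039

Working in km (1 km = 1000 m; c in km⁻¹ = c in m⁻¹ × 1000):
φ(2.8) = 0.46·e^(−0.467×2.8) = 0.1244
φ(3.6) = 0.46·e^(−0.467×3.6) = 0.0856
Δφ = 0.1244 − 0.0856 = 0.0388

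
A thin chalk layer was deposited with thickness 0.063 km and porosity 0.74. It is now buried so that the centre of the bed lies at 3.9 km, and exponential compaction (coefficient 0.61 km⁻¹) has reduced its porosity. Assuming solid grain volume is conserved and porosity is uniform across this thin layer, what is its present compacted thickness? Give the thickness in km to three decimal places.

0.018 km

Porosity at 3.9 km: φ = 0.74·exp(−0.61×3.9) = 0.0686
Solid-volume conservation: h(1−φ) = h₀(1−φ₀) ⇒ h = h₀·(1−φ₀)/(1−φ)
h = 0.063 × (1 − 0.74)/(1 − 0.0686) = 0.063 × 0.2791 = 0.0176 km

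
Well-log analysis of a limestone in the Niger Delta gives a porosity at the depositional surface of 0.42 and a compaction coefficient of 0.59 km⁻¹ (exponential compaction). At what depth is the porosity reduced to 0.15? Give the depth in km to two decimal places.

Invert Athy's law: Z = ln(phi₀/phi) / c
Z = ln(0.42/0.15) / 0.59 = ln(2.8) / 0.59 = 1.0296 / 0.59 = 1.745 km

1.75 km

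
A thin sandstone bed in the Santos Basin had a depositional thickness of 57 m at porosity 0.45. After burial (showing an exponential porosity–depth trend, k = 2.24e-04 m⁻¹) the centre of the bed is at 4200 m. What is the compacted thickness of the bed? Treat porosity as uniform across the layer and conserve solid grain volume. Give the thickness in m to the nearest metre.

Working in km (1 km = 1000 m; k in km⁻¹ = k in m⁻¹ × 1000):
Porosity at 4.2 km: φ = 0.45·exp(−0.224×4.2) = 0.1756
Solid-volume conservation: h(1−φ) = h₀(1−φ₀) ⇒ h = h₀·(1−φ₀)/(1−φ)
h = 0.057 × (1 − 0.45)/(1 − 0.1756) = 0.057 × 0.6672 = 0.0380 km

38 m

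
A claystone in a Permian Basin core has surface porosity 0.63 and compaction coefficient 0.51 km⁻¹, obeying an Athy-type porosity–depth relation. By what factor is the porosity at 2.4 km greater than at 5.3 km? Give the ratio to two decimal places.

φ(z₁)/φ(z₂) = e^(−β·z₁)/e^(−β·z₂) = e^{β(z₂−z₁)}
= exp(0.51 × 2.9) = exp(1.479) = 4.3886

4.39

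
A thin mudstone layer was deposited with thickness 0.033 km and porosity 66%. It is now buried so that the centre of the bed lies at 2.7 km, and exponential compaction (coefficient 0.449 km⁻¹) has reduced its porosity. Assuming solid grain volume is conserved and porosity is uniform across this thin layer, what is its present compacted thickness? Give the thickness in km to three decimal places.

0.014 km

Porosity at 2.7 km: phi = 0.66·exp(−0.449×2.7) = 0.1964
Solid-volume conservation: h(1−phi) = h₀(1−phi₀) ⇒ h = h₀·(1−phi₀)/(1−phi)
h = 0.033 × (1 − 0.66)/(1 − 0.1964) = 0.033 × 0.4231 = 0.0140 km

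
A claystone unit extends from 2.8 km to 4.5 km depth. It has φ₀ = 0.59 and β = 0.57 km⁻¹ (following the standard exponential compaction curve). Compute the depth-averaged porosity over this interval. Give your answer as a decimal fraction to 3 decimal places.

⟨φ⟩ = (1/(z₂−z₁)) ∫ φ₀ e^(−βz) dz = φ₀·(e^(−β·z₁) − e^(−β·z₂)) / (β·(z₂−z₁))
e^(−0.57×2.8) = 0.2027; e^(−0.57×4.5) = 0.0769
⟨φ⟩ = 0.59 × (0.2027 − 0.0769) / (0.57 × 1.7) = 0.59 × 0.1298 = 0.0766

0.077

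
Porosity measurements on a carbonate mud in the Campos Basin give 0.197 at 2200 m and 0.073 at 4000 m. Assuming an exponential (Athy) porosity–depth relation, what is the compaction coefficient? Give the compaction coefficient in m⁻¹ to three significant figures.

Working in km (1 km = 1000 m; k in km⁻¹ = k in m⁻¹ × 1000):
Athy: φ(z) = φ₀ e^(−kz) ⇒ φ₁/φ₂ = e^{k(z₂−z₁)} ⇒ k = ln(φ₁/φ₂)/(z₂−z₁)
k = ln(0.197/0.073) / (4 − 2.2) = ln(2.699) / 1.8 = 0.9927 / 1.8 = 0.5515 km⁻¹

0.000552 m⁻¹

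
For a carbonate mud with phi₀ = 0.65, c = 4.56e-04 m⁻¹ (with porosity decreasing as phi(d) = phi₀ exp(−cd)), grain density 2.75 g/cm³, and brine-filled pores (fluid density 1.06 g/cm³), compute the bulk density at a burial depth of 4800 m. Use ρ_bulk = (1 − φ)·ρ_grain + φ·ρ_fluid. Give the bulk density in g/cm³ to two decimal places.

2.63 g/cm³

Working in km (1 km = 1000 m; c in km⁻¹ = c in m⁻¹ × 1000):
Porosity at depth: phi = 0.65·exp(−0.456×4.8) = 0.65×0.1121 = 0.0728
Bulk density: ρ_b = (1−phi)ρ_g + phi·ρ_f = 0.9272×2.75 + 0.0728×1.06
       = 2.550 + 0.077 = 2.627 g/cm³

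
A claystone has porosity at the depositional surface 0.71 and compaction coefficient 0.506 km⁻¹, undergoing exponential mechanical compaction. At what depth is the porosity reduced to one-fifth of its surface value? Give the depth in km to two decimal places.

3.18 km

phi/phi₀ = 1/5 ⇒ exp(−k·Z) = 1/5 ⇒ Z = ln(5) / k
Z = 1.6094 / 0.506 = 3.181 km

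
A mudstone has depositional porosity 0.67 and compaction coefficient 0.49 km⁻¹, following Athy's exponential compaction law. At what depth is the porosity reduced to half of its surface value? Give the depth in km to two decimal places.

phi/phi₀ = 1/2 ⇒ exp(−c·d) = 1/2 ⇒ d = ln(2) / c
d = 0.6931 / 0.49 = 1.415 km

1.41 km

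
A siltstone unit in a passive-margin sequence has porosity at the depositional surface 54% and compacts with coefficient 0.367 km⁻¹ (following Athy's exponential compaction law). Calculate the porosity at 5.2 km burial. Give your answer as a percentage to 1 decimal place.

phi = phi₀·exp(−k·Z) = 0.54 × exp(−0.367 × 5.2) = 0.54 × exp(−1.908)
  = 0.54 × 0.1483 = 0.0801

8.0%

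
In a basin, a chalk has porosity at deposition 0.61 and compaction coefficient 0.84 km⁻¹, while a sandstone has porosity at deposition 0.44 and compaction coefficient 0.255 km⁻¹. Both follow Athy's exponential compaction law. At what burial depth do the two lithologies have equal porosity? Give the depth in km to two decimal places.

0.56 km

Set n₀ₐ e^(−kₐz) = n₀ᵦ e^(−kᵦz) ⇒ ln(n₀ₐ/n₀ᵦ) = (kₐ − kᵦ)·z
z = ln(0.61/0.44) / (0.84 − 0.255) = 0.3267 / 0.585 = 0.558 km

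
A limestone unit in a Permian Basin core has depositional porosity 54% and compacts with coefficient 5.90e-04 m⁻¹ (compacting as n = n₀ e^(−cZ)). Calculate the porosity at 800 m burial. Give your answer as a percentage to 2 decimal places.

Working in km (1 km = 1000 m; c in km⁻¹ = c in m⁻¹ × 1000):
n = n₀·exp(−c·Z) = 0.54 × exp(−0.59 × 0.8) = 0.54 × exp(−0.472)
  = 0.54 × 0.6238 = 0.3368

33.68%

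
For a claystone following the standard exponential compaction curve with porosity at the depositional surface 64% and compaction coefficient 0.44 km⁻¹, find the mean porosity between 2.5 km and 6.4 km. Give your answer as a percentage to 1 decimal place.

10.2%

⟨φ⟩ = (1/(Z₂−Z₁)) ∫ φ₀ e^(−cZ) dZ = φ₀·(e^(−c·Z₁) − e^(−c·Z₂)) / (c·(Z₂−Z₁))
e^(−0.44×2.5) = 0.3329; e^(−0.44×6.4) = 0.0598
⟨φ⟩ = 0.64 × (0.3329 − 0.0598) / (0.44 × 3.9) = 0.64 × 0.1591 = 0.1018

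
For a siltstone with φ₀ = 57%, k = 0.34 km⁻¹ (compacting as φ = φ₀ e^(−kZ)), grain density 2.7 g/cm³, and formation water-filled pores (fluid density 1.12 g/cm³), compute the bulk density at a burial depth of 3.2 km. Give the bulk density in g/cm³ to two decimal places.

Porosity at depth: φ = 0.57·exp(−0.34×3.2) = 0.57×0.3369 = 0.1920
Bulk density: ρ_b = (1−φ)ρ_g + φ·ρ_f = 0.8080×2.7 + 0.1920×1.12
       = 2.182 + 0.215 = 2.397 g/cm³

2.40 g/cm³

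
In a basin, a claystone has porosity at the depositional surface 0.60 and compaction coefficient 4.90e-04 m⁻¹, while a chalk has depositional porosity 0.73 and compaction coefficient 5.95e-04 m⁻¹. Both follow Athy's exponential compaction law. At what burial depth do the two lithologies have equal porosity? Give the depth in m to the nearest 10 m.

1870 m

Working in km (1 km = 1000 m; k in km⁻¹ = k in m⁻¹ × 1000):
Set n₀ₐ e^(−kₐd) = n₀ᵦ e^(−kᵦd) ⇒ ln(n₀ₐ/n₀ᵦ) = (kₐ − kᵦ)·d
d = ln(0.6/0.73) / (0.49 − 0.595) = -0.1961 / -0.105 = 1.868 km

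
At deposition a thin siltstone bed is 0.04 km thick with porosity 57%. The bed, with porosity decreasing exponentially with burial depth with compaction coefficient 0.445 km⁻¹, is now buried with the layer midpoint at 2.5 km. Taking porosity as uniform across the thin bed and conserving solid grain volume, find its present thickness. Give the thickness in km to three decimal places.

0.021 km

Porosity at 2.5 km: φ = 0.57·exp(−0.445×2.5) = 0.1874
Solid-volume conservation: h(1−φ) = h₀(1−φ₀) ⇒ h = h₀·(1−φ₀)/(1−φ)
h = 0.04 × (1 − 0.57)/(1 − 0.1874) = 0.04 × 0.5292 = 0.0212 km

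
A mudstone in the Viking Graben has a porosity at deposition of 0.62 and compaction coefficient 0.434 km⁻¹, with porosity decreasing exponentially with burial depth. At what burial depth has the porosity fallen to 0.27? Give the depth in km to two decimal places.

1.92 km

Invert Athy's law: d = ln(n₀/n) / β
d = ln(0.62/0.27) / 0.434 = ln(2.296) / 0.434 = 0.8313 / 0.434 = 1.915 km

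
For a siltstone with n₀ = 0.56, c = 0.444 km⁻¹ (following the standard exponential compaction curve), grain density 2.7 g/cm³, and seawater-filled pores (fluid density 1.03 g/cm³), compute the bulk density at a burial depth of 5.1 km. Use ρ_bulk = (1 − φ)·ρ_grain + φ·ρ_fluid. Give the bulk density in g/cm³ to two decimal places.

Porosity at depth: n = 0.56·exp(−0.444×5.1) = 0.56×0.1039 = 0.0582
Bulk density: ρ_b = (1−n)ρ_g + n·ρ_f = 0.9418×2.7 + 0.0582×1.03
       = 2.543 + 0.060 = 2.603 g/cm³

2.60 g/cm³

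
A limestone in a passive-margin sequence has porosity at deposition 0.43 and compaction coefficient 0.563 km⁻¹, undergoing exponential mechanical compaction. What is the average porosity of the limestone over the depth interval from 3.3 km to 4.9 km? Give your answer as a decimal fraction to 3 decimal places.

⟨phi⟩ = (1/(Z₂−Z₁)) ∫ phi₀ e^(−βZ) dZ = phi₀·(e^(−β·Z₁) − e^(−β·Z₂)) / (β·(Z₂−Z₁))
e^(−0.563×3.3) = 0.1560; e^(−0.563×4.9) = 0.0634
⟨phi⟩ = 0.43 × (0.1560 − 0.0634) / (0.563 × 1.6) = 0.43 × 0.1028 = 0.0442

0.044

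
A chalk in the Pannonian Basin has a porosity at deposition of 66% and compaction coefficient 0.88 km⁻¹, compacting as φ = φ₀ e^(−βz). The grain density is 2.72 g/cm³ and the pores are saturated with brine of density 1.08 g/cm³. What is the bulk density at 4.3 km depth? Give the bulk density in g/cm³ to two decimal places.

2.70 g/cm³

Porosity at depth: φ = 0.66·exp(−0.88×4.3) = 0.66×0.0227 = 0.0150
Bulk density: ρ_b = (1−φ)ρ_g + φ·ρ_f = 0.9850×2.72 + 0.0150×1.08
       = 2.679 + 0.016 = 2.695 g/cm³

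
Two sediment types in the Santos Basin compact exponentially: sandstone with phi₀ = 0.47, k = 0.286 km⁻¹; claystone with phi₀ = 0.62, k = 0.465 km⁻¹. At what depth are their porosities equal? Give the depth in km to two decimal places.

Set phi₀ₐ e^(−kₐZ) = phi₀ᵦ e^(−kᵦZ) ⇒ ln(phi₀ₐ/phi₀ᵦ) = (kₐ − kᵦ)·Z
Z = ln(0.47/0.62) / (0.286 − 0.465) = -0.2770 / -0.179 = 1.547 km

1.55 km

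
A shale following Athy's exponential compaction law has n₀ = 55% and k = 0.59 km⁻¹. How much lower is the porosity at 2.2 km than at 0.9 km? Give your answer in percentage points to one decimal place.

n(0.9) = 0.55·e^(−0.59×0.9) = 0.3234
n(2.2) = 0.55·e^(−0.59×2.2) = 0.1502
Δn = 0.3234 − 0.1502 = 0.1732

17.3 percentage points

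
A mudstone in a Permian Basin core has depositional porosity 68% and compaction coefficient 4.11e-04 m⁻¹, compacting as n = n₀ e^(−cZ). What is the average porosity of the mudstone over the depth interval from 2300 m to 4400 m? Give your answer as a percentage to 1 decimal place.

17.7%

Working in km (1 km = 1000 m; c in km⁻¹ = c in m⁻¹ × 1000):
⟨n⟩ = (1/(Z₂−Z₁)) ∫ n₀ e^(−cZ) dZ = n₀·(e^(−c·Z₁) − e^(−c·Z₂)) / (c·(Z₂−Z₁))
e^(−0.411×2.3) = 0.3886; e^(−0.411×4.4) = 0.1639
⟨n⟩ = 0.68 × (0.3886 − 0.1639) / (0.411 × 2.1) = 0.68 × 0.2603 = 0.1770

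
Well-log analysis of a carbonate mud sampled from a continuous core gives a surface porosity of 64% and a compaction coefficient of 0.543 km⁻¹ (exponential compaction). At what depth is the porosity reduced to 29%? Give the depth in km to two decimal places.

1.46 km

Invert Athy's law: Z = ln(phi₀/phi) / k
Z = ln(0.64/0.29) / 0.543 = ln(2.207) / 0.543 = 0.7916 / 0.543 = 1.458 km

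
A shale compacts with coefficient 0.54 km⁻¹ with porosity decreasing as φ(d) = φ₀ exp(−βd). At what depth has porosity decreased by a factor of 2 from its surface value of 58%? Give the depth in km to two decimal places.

φ/φ₀ = 1/2 ⇒ exp(−β·d) = 1/2 ⇒ d = ln(2) / β
d = 0.6931 / 0.54 = 1.284 km

1.28 km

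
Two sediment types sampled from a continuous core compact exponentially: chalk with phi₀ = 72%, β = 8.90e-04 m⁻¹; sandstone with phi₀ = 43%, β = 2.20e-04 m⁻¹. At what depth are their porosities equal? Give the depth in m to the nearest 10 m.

Working in km (1 km = 1000 m; β in km⁻¹ = β in m⁻¹ × 1000):
Set phi₀ₐ e^(−βₐZ) = phi₀ᵦ e^(−βᵦZ) ⇒ ln(phi₀ₐ/phi₀ᵦ) = (βₐ − βᵦ)·Z
Z = ln(0.72/0.43) / (0.89 − 0.22) = 0.5155 / 0.67 = 0.769 km

770 m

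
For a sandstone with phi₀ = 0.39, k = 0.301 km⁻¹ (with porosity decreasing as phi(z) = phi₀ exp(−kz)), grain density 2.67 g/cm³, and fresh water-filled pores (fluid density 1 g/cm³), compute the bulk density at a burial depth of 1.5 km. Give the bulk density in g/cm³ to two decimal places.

2.26 g/cm³

Porosity at depth: phi = 0.39·exp(−0.301×1.5) = 0.39×0.6367 = 0.2483
Bulk density: ρ_b = (1−phi)ρ_g + phi·ρ_f = 0.7517×2.67 + 0.2483×1
       = 2.007 + 0.248 = 2.255 g/cm³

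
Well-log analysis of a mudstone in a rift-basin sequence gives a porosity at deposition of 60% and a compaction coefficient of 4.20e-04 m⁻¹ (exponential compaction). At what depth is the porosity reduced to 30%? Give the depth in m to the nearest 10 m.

1650 m

Working in km (1 km = 1000 m; c in km⁻¹ = c in m⁻¹ × 1000):
Invert Athy's law: Z = ln(φ₀/φ) / c
Z = ln(0.6/0.3) / 0.42 = ln(2) / 0.42 = 0.6931 / 0.42 = 1.650 km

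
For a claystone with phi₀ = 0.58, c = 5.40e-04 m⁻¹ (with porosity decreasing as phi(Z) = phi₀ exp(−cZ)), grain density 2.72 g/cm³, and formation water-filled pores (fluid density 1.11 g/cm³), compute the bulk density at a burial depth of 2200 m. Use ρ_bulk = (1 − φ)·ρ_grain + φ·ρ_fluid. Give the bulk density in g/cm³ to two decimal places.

2.44 g/cm³

Working in km (1 km = 1000 m; c in km⁻¹ = c in m⁻¹ × 1000):
Porosity at depth: phi = 0.58·exp(−0.54×2.2) = 0.58×0.3048 = 0.1768
Bulk density: ρ_b = (1−phi)ρ_g + phi·ρ_f = 0.8232×2.72 + 0.1768×1.11
       = 2.239 + 0.196 = 2.435 g/cm³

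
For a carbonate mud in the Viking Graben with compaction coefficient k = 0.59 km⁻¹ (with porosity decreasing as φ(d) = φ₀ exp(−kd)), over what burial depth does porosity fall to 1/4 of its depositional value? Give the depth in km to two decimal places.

φ/φ₀ = 1/4 ⇒ exp(−k·d) = 1/4 ⇒ d = ln(4) / k
d = 1.3863 / 0.59 = 2.350 km

2.35 km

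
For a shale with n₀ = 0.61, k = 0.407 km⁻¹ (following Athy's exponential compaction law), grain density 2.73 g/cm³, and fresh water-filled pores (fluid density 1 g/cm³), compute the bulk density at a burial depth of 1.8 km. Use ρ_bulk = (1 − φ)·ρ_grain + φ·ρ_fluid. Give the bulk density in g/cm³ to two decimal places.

Porosity at depth: n = 0.61·exp(−0.407×1.8) = 0.61×0.4807 = 0.2932
Bulk density: ρ_b = (1−n)ρ_g + n·ρ_f = 0.7068×2.73 + 0.2932×1
       = 1.930 + 0.293 = 2.223 g/cm³

2.22 g/cm³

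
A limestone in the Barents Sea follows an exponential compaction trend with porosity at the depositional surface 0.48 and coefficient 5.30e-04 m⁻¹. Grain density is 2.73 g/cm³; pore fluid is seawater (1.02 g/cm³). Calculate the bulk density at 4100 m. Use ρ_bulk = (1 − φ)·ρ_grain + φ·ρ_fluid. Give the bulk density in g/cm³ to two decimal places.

Working in km (1 km = 1000 m; c in km⁻¹ = c in m⁻¹ × 1000):
Porosity at depth: n = 0.48·exp(−0.53×4.1) = 0.48×0.1138 = 0.0546
Bulk density: ρ_b = (1−n)ρ_g + n·ρ_f = 0.9454×2.73 + 0.0546×1.02
       = 2.581 + 0.056 = 2.637 g/cm³

2.64 g/cm³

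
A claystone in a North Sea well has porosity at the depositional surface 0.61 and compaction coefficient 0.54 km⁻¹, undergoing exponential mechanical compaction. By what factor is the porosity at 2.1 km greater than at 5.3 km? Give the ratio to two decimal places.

5.63

φ(d₁)/φ(d₂) = e^(−c·d₁)/e^(−c·d₂) = e^{c(d₂−d₁)}
= exp(0.54 × 3.2) = exp(1.728) = 5.6294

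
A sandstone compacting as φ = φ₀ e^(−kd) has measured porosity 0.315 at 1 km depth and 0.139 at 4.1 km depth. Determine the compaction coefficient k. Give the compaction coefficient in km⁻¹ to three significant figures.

Athy: φ(d) = φ₀ e^(−kd) ⇒ φ₁/φ₂ = e^{k(d₂−d₁)} ⇒ k = ln(φ₁/φ₂)/(d₂−d₁)
k = ln(0.315/0.139) / (4.1 − 1) = ln(2.266) / 3.1 = 0.8181 / 3.1 = 0.2639 km⁻¹

0.264 km⁻¹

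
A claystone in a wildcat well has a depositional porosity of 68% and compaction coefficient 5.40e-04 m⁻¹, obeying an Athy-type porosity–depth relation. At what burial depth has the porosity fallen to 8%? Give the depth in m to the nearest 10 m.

Working in km (1 km = 1000 m; k in km⁻¹ = k in m⁻¹ × 1000):
Invert Athy's law: d = ln(n₀/n) / k
d = ln(0.68/0.08) / 0.54 = ln(8.5) / 0.54 = 2.1401 / 0.54 = 3.963 km

3960 m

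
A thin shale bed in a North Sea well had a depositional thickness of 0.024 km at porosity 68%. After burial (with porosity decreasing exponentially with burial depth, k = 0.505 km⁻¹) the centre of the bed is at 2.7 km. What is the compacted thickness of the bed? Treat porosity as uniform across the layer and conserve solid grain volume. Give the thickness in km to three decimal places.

Porosity at 2.7 km: phi = 0.68·exp(−0.505×2.7) = 0.1739
Solid-volume conservation: h(1−phi) = h₀(1−phi₀) ⇒ h = h₀·(1−phi₀)/(1−phi)
h = 0.024 × (1 − 0.68)/(1 − 0.1739) = 0.024 × 0.3874 = 0.0093 km

0.009 km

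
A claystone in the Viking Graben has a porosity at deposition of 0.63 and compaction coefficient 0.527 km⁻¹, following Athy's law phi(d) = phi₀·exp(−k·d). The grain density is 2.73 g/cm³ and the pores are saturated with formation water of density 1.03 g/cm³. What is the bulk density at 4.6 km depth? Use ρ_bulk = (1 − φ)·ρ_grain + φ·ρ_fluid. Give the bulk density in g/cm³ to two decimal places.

2.64 g/cm³

Porosity at depth: phi = 0.63·exp(−0.527×4.6) = 0.63×0.0885 = 0.0558
Bulk density: ρ_b = (1−phi)ρ_g + phi·ρ_f = 0.9442×2.73 + 0.0558×1.03
       = 2.578 + 0.057 = 2.635 g/cm³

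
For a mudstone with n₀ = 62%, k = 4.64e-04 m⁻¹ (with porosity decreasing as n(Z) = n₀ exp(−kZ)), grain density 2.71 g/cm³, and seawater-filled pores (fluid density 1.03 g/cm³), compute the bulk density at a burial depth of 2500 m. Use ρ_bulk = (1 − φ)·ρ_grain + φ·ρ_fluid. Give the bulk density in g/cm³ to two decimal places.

2.38 g/cm³

Working in km (1 km = 1000 m; k in km⁻¹ = k in m⁻¹ × 1000):
Porosity at depth: n = 0.62·exp(−0.464×2.5) = 0.62×0.3135 = 0.1944
Bulk density: ρ_b = (1−n)ρ_g + n·ρ_f = 0.8056×2.71 + 0.1944×1.03
       = 2.183 + 0.200 = 2.383 g/cm³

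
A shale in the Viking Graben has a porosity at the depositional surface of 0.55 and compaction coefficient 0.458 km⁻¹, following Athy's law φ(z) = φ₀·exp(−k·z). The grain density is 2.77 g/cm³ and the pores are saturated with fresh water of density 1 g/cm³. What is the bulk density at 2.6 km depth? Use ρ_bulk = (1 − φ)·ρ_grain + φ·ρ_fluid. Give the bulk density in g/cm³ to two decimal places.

2.47 g/cm³

Porosity at depth: φ = 0.55·exp(−0.458×2.6) = 0.55×0.3040 = 0.1672
Bulk density: ρ_b = (1−φ)ρ_g + φ·ρ_f = 0.8328×2.77 + 0.1672×1
       = 2.307 + 0.167 = 2.474 g/cm³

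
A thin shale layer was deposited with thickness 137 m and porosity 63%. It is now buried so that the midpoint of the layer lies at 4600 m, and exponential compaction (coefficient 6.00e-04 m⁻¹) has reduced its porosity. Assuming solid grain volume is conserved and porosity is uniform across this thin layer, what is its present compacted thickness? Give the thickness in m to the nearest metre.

Working in km (1 km = 1000 m; β in km⁻¹ = β in m⁻¹ × 1000):
Porosity at 4.6 km: n = 0.63·exp(−0.6×4.6) = 0.0399
Solid-volume conservation: h(1−n) = h₀(1−n₀) ⇒ h = h₀·(1−n₀)/(1−n)
h = 0.137 × (1 − 0.63)/(1 − 0.0399) = 0.137 × 0.3854 = 0.0528 km

53 m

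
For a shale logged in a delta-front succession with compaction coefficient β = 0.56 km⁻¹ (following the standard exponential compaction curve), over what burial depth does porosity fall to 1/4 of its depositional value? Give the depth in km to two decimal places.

2.48 km

phi/phi₀ = 1/4 ⇒ exp(−β·Z) = 1/4 ⇒ Z = ln(4) / β
Z = 1.3863 / 0.56 = 2.476 km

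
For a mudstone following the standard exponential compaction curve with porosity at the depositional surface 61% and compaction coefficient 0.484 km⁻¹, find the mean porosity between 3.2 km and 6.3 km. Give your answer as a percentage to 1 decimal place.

⟨phi⟩ = (1/(d₂−d₁)) ∫ phi₀ e^(−βd) dd = phi₀·(e^(−β·d₁) − e^(−β·d₂)) / (β·(d₂−d₁))
e^(−0.484×3.2) = 0.2125; e^(−0.484×6.3) = 0.0474
⟨phi⟩ = 0.61 × (0.2125 − 0.0474) / (0.484 × 3.1) = 0.61 × 0.1100 = 0.0671

6.7%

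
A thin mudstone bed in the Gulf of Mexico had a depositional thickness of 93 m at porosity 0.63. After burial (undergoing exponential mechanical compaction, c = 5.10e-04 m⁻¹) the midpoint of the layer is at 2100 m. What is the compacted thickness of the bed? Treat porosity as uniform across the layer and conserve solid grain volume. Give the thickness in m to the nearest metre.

Working in km (1 km = 1000 m; c in km⁻¹ = c in m⁻¹ × 1000):
Porosity at 2.1 km: φ = 0.63·exp(−0.51×2.1) = 0.2159
Solid-volume conservation: h(1−φ) = h₀(1−φ₀) ⇒ h = h₀·(1−φ₀)/(1−φ)
h = 0.093 × (1 − 0.63)/(1 − 0.2159) = 0.093 × 0.4719 = 0.0439 km

44 m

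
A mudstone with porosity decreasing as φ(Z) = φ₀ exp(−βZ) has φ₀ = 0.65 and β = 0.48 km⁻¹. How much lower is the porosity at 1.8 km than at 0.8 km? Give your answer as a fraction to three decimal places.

φ(0.8) = 0.65·e^(−0.48×0.8) = 0.4427
φ(1.8) = 0.65·e^(−0.48×1.8) = 0.2740
Δφ = 0.4427 − 0.2740 = 0.1688

0.169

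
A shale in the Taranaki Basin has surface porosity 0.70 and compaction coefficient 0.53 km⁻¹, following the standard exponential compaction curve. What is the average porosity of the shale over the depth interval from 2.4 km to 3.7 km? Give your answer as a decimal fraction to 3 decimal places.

0.142

⟨phi⟩ = (1/(d₂−d₁)) ∫ phi₀ e^(−cd) dd = phi₀·(e^(−c·d₁) − e^(−c·d₂)) / (c·(d₂−d₁))
e^(−0.53×2.4) = 0.2803; e^(−0.53×3.7) = 0.1407
⟨phi⟩ = 0.7 × (0.2803 − 0.1407) / (0.53 × 1.3) = 0.7 × 0.2025 = 0.1418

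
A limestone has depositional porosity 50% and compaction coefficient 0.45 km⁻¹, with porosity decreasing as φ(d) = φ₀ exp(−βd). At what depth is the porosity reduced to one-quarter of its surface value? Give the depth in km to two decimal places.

3.08 km

φ/φ₀ = 1/4 ⇒ exp(−β·d) = 1/4 ⇒ d = ln(4) / β
d = 1.3863 / 0.45 = 3.081 km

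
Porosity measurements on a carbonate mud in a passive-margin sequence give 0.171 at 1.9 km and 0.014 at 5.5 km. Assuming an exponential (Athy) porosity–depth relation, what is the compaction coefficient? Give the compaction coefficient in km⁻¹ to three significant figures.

Athy: φ(d) = φ₀ e^(−kd) ⇒ φ₁/φ₂ = e^{k(d₂−d₁)} ⇒ k = ln(φ₁/φ₂)/(d₂−d₁)
k = ln(0.171/0.014) / (5.5 − 1.9) = ln(12.21) / 3.6 = 2.5026 / 3.6 = 0.6952 km⁻¹

0.695 km⁻¹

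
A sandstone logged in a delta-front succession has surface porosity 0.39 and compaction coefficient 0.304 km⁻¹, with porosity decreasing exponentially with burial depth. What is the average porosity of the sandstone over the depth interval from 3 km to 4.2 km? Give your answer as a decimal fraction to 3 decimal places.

⟨n⟩ = (1/(Z₂−Z₁)) ∫ n₀ e^(−cZ) dZ = n₀·(e^(−c·Z₁) − e^(−c·Z₂)) / (c·(Z₂−Z₁))
e^(−0.304×3) = 0.4017; e^(−0.304×4.2) = 0.2789
⟨n⟩ = 0.39 × (0.4017 − 0.2789) / (0.304 × 1.2) = 0.39 × 0.3366 = 0.1313

0.131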